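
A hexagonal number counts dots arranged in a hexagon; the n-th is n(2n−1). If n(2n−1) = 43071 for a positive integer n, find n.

147

Set n(2n−1) = 43071, giving 2n² − n − 43071 = 0.
So n = (1 + 587) / 4 = 588/4 = 147.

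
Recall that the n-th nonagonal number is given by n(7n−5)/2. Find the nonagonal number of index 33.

33·(7·33 − 5)/2 = 33·226/2 = 33·113 = 3729.

3729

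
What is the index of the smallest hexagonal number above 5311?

52

Solve n(2n−1) > 5311 for integer n.
The largest n with value ≤ 5311 is 51 (since 5151 ≤ 5311 < 5356), so the first above is n = 52, value 5356.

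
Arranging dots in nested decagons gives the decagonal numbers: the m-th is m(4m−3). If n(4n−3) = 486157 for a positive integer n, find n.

349

Set n(4n−3) = 486157, giving 4n² − 3n − 486157 = 0.
So n = (3 + 2789) / 8 = 2792/8 = 349.
Check: 349·(4·349 − 3) = 486157. ✓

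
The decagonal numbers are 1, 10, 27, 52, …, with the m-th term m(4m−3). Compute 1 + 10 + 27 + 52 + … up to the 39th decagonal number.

79820

Σ i(4i−3) = 4Σi² − 3Σi over i = 1..39.
Σi = 780 and Σi² = 20540.
4·20540 − 3·780 = 79820.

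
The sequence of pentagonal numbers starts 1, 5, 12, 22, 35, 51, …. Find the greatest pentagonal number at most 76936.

76501

Solve n(3n−1)/2 ≤ 76936 for integer n.
n = 226 gives 76501 ≤ 76936, while n = 227 gives 77180 > 76936; so the answer is 76501.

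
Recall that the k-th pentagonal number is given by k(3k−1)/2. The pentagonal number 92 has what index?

Set n(3n−1)/2 = 92, giving 3n² − n − 184 = 0.
The discriminant is 1 + 24·92 = 2209, and √2209 = 47.
So n = (1 + 47) / 6 = 48/6 = 8.

8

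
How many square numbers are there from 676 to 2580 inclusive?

The n-th square number is n².
Smallest index with value ≥ 676: n = 26 (giving 676).
Largest index with value ≤ 2580: n = 50 (giving 2500).
Indices 26 through 50: 25 terms.

25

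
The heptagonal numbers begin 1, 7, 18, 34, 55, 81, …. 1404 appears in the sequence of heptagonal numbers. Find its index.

24

Set n(5n−3)/2 = 1404, giving 5n² − 3n − 2808 = 0.
So n = (3 + 237) / 10 = 240/10 = 24.
Check: 24·(5·24 − 3)/2 = 1404. ✓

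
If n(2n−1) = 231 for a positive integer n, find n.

Set n(2n−1) = 231, giving 2n² − n − 231 = 0.
So n = (1 + 43) / 4 = 44/4 = 11.
Check: 11·(2·11 − 1) = 231. ✓

11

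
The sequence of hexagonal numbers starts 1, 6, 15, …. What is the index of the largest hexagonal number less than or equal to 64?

Solve n(2n−1) ≤ 64 for integer n.
n = 5 gives 45 ≤ 64, while n = 6 gives 66 > 64; so the answer is index 5.

5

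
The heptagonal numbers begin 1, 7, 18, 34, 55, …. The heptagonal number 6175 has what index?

50

Set n(5n−3)/2 = 6175, giving 5n² − 3n − 12350 = 0.
The discriminant is 9 + 40·6175 = 247009, and √247009 = 497.
So n = (3 + 497) / 10 = 500/10 = 50.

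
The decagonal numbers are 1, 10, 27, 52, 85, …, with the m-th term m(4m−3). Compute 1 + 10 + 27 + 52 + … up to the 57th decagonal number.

248501

Σ i(4i−3) = 4Σi² − 3Σi over i = 1..57.
Σi = 1653 and Σi² = 63365.
4·63365 − 3·1653 = 248501.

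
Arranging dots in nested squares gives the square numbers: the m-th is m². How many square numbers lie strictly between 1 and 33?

4

The n-th square number is n².
Smallest index with value > 1: n = 2 (giving 4).
Largest index with value < 33: n = 5 (giving 25).
Indices 2 through 5: 4 terms.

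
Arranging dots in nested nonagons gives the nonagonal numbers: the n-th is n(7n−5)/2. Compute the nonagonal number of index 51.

8976

The 51st nonagonal number is n(7n−5)/2 with n = 51.
51·(7·51 − 5)/2 = 51·352/2 = 51·176 = 8976.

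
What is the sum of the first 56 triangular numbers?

30856

Σ i(i+1)/2 = (Σi² + Σi) / 2 over i = 1..56.
Σi = 1596 and Σi² = 60116.
(1·60116 + 1·1596) / 2 = 61712/2 = 30856.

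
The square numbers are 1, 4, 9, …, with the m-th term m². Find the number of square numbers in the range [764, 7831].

61

The n-th square number is n².
Smallest index with value ≥ 764: n = 28 (giving 784).
Largest index with value ≤ 7831: n = 88 (giving 7744).
Indices 28 through 88: 61 terms.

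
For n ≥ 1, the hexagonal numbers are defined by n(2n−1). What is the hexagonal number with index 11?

231

The 11th hexagonal number is n(2n−1) with n = 11.
11·(2·11 − 1) = 11·21 = 231.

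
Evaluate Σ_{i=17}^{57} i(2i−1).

122221

Σ i(2i−1) = 2Σi² − Σi over i = 17..57.
Σi = 1653 − 136 = 1517 and Σi² = 63365 − 1496 = 61869.
2·61869 − 1·1517 = 122221.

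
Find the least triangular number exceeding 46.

55

Solve n(n+1)/2 > 46 for integer n.
The largest n with value ≤ 46 is 9 (since 45 ≤ 46 < 55), so the first above is n = 10, value 55.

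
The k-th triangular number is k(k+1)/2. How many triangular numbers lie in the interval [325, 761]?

14

The n-th triangular number is n(n+1)/2.
Smallest index with value ≥ 325: n = 25 (giving 325).
Largest index with value ≤ 761: n = 38 (giving 741).
Indices 25 through 38: 14 terms.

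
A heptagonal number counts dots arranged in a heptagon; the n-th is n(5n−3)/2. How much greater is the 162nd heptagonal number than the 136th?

162·(5·162 − 3)/2 = 65367 and 136·(5·136 − 3)/2 = 46036.
Difference: 65367 − 46036 = 19331.

19331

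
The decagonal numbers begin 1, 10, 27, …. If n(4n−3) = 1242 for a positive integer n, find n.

Set n(4n−3) = 1242, giving 4n² − 3n − 1242 = 0.
The discriminant is 9 + 16·1242 = 19881, and √19881 = 141.
So n = (3 + 141) / 8 = 144/8 = 18.

18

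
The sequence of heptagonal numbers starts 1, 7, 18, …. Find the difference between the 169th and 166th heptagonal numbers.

2508

169·(5·169 − 3)/2 = 71149 and 166·(5·166 − 3)/2 = 68641.
Difference: 71149 − 68641 = 2508.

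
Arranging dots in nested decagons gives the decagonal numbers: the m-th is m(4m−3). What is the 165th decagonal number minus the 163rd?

2618

165·(4·165 − 3) = 108405 and 163·(4·163 − 3) = 105787.
Difference: 108405 − 105787 = 2618.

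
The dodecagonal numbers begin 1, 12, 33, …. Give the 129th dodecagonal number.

82689

The 129th dodecagonal number is n(5n−4) with n = 129.
129·(5·129 − 4) = 129·641 = 82689.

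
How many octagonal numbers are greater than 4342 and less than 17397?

The n-th octagonal number is n(3n−2).
Smallest index with value > 4342: n = 39 (giving 4485).
Largest index with value < 17397: n = 76 (giving 17176).
Indices 39 through 76: 38 terms.

38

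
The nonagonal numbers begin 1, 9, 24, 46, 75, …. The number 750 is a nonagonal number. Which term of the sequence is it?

Set n(7n−5)/2 = 750, giving 7n² − 5n − 1500 = 0.
So n = (5 + 205) / 14 = 210/14 = 15.
Check: 15·(7·15 − 5)/2 = 750. ✓

15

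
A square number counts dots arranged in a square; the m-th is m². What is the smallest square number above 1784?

Solve n² > 1784 for integer n.
The largest n with value ≤ 1784 is 42 (since 1764 ≤ 1784 < 1849), so the first above is n = 43, value 1849.

1849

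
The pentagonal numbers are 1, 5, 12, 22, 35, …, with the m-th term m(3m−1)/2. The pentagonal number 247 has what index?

Set n(3n−1)/2 = 247, giving 3n² − n − 494 = 0.
So n = (1 + 77) / 6 = 78/6 = 13.
Check: 13·(3·13 − 1)/2 = 247. ✓

13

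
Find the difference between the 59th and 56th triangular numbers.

59·60/2 = 1770 and 56·57/2 = 1596.
Difference: 1770 − 1596 = 174.

174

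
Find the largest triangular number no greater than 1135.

Solve n(n+1)/2 ≤ 1135 for integer n.
n = 47 gives 1128 ≤ 1135, while n = 48 gives 1176 > 1135; so the answer is 1128.

1128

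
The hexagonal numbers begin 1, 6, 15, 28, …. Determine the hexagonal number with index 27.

The 27th hexagonal number is n(2n−1) with n = 27.
27·(2·27 − 1) = 27·53 = 1431.

1431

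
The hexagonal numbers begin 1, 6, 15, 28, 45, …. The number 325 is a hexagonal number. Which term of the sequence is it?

13

Set n(2n−1) = 325, giving 2n² − n − 325 = 0.
The discriminant is 1 + 8·325 = 2601, and √2601 = 51.
So n = (1 + 51) / 4 = 52/4 = 13.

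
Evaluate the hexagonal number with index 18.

630

The 18th hexagonal number is n(2n−1) with n = 18.
18·(2·18 − 1) = 18·35 = 630.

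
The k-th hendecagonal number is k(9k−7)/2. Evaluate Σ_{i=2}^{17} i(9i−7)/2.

7496

Σ i(9i−7)/2 = (9Σi² − 7Σi) / 2 over i = 2..17.
Σi = 153 − 1 = 152 and Σi² = 1785 − 1 = 1784.
(9·1784 − 7·152) / 2 = 14992/2 = 7496.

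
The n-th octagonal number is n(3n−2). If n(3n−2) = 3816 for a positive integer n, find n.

36

Set n(3n−2) = 3816, giving 3n² − 2n − 3816 = 0.
The discriminant is 4 + 12·3816 = 45796, and √45796 = 214.
So n = (2 + 214) / 6 = 216/6 = 36.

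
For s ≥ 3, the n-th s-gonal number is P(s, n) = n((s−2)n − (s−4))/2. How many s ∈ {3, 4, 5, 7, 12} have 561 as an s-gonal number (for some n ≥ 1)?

s = 3: P(3, 33) = 561. ✓
s = 4: P(4, 23) = 529 and P(4, 24) = 576; 561 is not s-gonal.
s = 5: P(5, 19) = 532 and P(5, 20) = 590; 561 is not s-gonal.
s = 7: P(7, 15) = 540 and P(7, 16) = 616; 561 is not s-gonal.
s = 12: P(12, 11) = 561. ✓
Hits: s ∈ {3, 12} → 2.

2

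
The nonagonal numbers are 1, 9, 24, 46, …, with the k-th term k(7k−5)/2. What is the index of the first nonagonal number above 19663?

76

Solve n(7n−5)/2 > 19663 for integer n.
The largest n with value ≤ 19663 is 75 (since 19500 ≤ 19663 < 20026), so the first above is n = 76, value 20026.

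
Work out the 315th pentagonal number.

148680

The 315th pentagonal number is n(3n−1)/2 with n = 315.
315·(3·315 − 1)/2 = 315·944/2 = 315·472 = 148680.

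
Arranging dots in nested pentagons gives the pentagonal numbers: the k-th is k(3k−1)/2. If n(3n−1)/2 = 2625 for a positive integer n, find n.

Set n(3n−1)/2 = 2625, giving 3n² − n − 5250 = 0.
So n = (1 + 251) / 6 = 252/6 = 42.
Check: 42·(3·42 − 1)/2 = 2625. ✓

42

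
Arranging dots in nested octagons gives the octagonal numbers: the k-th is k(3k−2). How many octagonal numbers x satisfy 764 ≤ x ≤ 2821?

The n-th octagonal number is n(3n−2).
Smallest index with value ≥ 764: n = 17 (giving 833).
Largest index with value ≤ 2821: n = 31 (giving 2821).
Indices 17 through 31: 15 terms.

15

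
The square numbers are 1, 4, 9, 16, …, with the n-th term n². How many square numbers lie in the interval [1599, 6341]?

The n-th square number is n².
Smallest index with value ≥ 1599: n = 40 (giving 1600).
Largest index with value ≤ 6341: n = 79 (giving 6241).
Indices 40 through 79: 40 terms.

40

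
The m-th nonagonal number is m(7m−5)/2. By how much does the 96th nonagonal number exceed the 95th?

666

Consecutive nonagonal numbers differ by 7n − 6: here 7·96 − 6 = 666.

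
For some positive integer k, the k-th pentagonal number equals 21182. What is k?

119

Set n(3n−1)/2 = 21182, giving 3n² − n − 42364 = 0.
The discriminant is 1 + 24·21182 = 508369, and √508369 = 713.
So n = (1 + 713) / 6 = 714/6 = 119.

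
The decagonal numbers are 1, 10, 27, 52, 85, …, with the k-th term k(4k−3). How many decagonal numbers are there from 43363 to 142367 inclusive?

The n-th decagonal number is n(4n−3).
Smallest index with value ≥ 43363: n = 105 (giving 43785).
Largest index with value ≤ 142367: n = 189 (giving 142317).
Indices 105 through 189: 85 terms.

85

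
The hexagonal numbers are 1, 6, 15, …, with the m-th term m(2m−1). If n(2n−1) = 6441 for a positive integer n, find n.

Set n(2n−1) = 6441, giving 2n² − n − 6441 = 0.
The discriminant is 1 + 8·6441 = 51529, and √51529 = 227.
So n = (1 + 227) / 4 = 228/4 = 57.

57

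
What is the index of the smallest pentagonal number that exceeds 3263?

Solve n(3n−1)/2 > 3263 for integer n.
The largest n with value ≤ 3263 is 46 (since 3151 ≤ 3263 < 3290), so the first above is n = 47, value 3290.

47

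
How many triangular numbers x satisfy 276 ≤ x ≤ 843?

18

The n-th triangular number is n(n+1)/2.
Smallest index with value ≥ 276: n = 23 (giving 276).
Largest index with value ≤ 843: n = 40 (giving 820).
Indices 23 through 40: 18 terms.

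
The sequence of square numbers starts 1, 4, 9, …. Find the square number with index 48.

The 48th square number is n² with n = 48.
48² = 2304.

2304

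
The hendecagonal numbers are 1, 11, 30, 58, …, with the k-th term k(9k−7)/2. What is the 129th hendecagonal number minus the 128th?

Consecutive hendecagonal numbers differ by 9n − 8: here 9·129 − 8 = 1153.

1153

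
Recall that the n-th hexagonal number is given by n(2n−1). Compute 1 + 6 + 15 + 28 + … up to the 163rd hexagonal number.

Σ i(2i−1) = 2Σi² − Σi over i = 1..163.
Σi = 13366 and Σi² = 1456894.
2·1456894 − 1·13366 = 2900422.

2900422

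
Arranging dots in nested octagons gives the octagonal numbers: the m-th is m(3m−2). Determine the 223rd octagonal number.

148741

The 223rd octagonal number is n(3n−2) with n = 223.
223·(3·223 − 2) = 223·667 = 148741.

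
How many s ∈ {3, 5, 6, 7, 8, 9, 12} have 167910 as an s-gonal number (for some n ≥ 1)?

2

s = 3: P(3, 579) = 167910. ✓
s = 5: P(5, 334) = 167167 and P(5, 335) = 168170; 167910 is not s-gonal.
s = 6: P(6, 290) = 167910. ✓
s = 7: P(7, 259) = 167314 and P(7, 260) = 168610; 167910 is not s-gonal.
s = 8: P(8, 236) = 166616 and P(8, 237) = 168033; 167910 is not s-gonal.
s = 9: P(9, 219) = 167316 and P(9, 220) = 168850; 167910 is not s-gonal.
s = 12: P(12, 183) = 166713 and P(12, 184) = 168544; 167910 is not s-gonal.
Hits: s ∈ {3, 6} → 2.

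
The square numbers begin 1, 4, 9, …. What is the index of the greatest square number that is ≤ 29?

Solve n² ≤ 29 for integer n.
n = 5 gives 25 ≤ 29, while n = 6 gives 36 > 29; so the answer is index 5.

5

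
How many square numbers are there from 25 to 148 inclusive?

The n-th square number is n².
Smallest index with value ≥ 25: n = 5 (giving 25).
Largest index with value ≤ 148: n = 12 (giving 144).
Indices 5 through 12: 8 terms.

8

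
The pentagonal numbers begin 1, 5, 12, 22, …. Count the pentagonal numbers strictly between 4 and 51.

4

The n-th pentagonal number is n(3n−1)/2.
Smallest index with value > 4: n = 2 (giving 5).
Largest index with value < 51: n = 5 (giving 35).
Indices 2 through 5: 4 terms.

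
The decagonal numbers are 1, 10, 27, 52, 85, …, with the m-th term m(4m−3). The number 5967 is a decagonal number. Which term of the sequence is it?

Set n(4n−3) = 5967, giving 4n² − 3n − 5967 = 0.
So n = (3 + 309) / 8 = 312/8 = 39.

39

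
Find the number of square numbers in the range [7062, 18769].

53

The n-th square number is n².
Smallest index with value ≥ 7062: n = 85 (giving 7225).
Largest index with value ≤ 18769: n = 137 (giving 18769).
Indices 85 through 137: 53 terms.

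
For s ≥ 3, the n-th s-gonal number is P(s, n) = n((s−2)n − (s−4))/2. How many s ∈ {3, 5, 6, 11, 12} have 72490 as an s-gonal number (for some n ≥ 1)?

s = 3: P(3, 380) = 72390 and P(3, 381) = 72771; 72490 is not s-gonal.
s = 5: P(5, 220) = 72490. ✓
s = 6: P(6, 190) = 72010 and P(6, 191) = 72771; 72490 is not s-gonal.
s = 11: P(11, 127) = 72136 and P(11, 128) = 73280; 72490 is not s-gonal.
s = 12: P(12, 120) = 71520 and P(12, 121) = 72721; 72490 is not s-gonal.
Hits: s ∈ {5} → 1.

1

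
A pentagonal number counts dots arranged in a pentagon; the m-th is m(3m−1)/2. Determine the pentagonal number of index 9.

The 9th pentagonal number is n(3n−1)/2 with n = 9.
9·(3·9 − 1)/2 = 9·26/2 = 9·13 = 117.

117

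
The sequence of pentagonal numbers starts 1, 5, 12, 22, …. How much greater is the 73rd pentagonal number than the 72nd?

217

Consecutive pentagonal numbers differ by 3n − 2: here 3·73 − 2 = 217.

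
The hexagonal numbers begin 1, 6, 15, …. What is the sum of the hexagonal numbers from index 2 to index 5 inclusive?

94

Σ i(2i−1) = 2Σi² − Σi over i = 2..5.
Σi = 15 − 1 = 14 and Σi² = 55 − 1 = 54.
2·54 − 1·14 = 94.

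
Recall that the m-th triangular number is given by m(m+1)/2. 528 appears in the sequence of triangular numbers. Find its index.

Set n(n+1)/2 = 528, giving n² + n − 1056 = 0.
The discriminant is 1 + 8·528 = 4225, and √4225 = 65.
So n = (-1 + 65) / 2 = 64/2 = 32.
Check: 32·33/2 = 528. ✓

32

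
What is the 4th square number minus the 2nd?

12

4² = 16 and 2² = 4.
Difference: 16 − 4 = 12.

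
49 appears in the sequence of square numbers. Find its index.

We need n² = 49, so n = √49 = 7.

7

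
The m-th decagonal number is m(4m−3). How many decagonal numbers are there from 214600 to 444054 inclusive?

102

The n-th decagonal number is n(4n−3).
Smallest index with value ≥ 214600: n = 232 (giving 214600).
Largest index with value ≤ 444054: n = 333 (giving 442557).
Indices 232 through 333: 102 terms.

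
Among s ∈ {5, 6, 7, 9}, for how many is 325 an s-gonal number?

2

s = 5: P(5, 14) = 287 and P(5, 15) = 330; 325 is not s-gonal.
s = 6: P(6, 13) = 325. ✓
s = 7: P(7, 11) = 286 and P(7, 12) = 342; 325 is not s-gonal.
s = 9: P(9, 10) = 325. ✓
Hits: s ∈ {6, 9} → 2.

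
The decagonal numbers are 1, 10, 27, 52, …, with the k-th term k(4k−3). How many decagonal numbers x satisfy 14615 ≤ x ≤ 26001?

21

The n-th decagonal number is n(4n−3).
Smallest index with value ≥ 14615: n = 61 (giving 14701).
Largest index with value ≤ 26001: n = 81 (giving 26001).
Indices 61 through 81: 21 terms.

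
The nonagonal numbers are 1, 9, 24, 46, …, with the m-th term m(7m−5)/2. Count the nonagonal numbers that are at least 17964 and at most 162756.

145

The n-th nonagonal number is n(7n−5)/2.
Smallest index with value ≥ 17964: n = 72 (giving 17964).
Largest index with value ≤ 162756: n = 216 (giving 162756).
Indices 72 through 216: 145 terms.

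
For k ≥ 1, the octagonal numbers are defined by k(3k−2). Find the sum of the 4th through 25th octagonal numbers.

Σ i(3i−2) = 3Σi² − 2Σi over i = 4..25.
Σi = 325 − 6 = 319 and Σi² = 5525 − 14 = 5511.
3·5511 − 2·319 = 15895.

15895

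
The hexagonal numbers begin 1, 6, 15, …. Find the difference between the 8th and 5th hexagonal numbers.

8·(2·8 − 1) = 120 and 5·(2·5 − 1) = 45.
Difference: 120 − 45 = 75.

75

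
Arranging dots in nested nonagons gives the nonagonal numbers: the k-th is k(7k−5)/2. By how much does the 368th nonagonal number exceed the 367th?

Consecutive nonagonal numbers differ by 7n − 6: here 7·368 − 6 = 2570.

2570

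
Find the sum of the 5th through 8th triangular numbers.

100

Σ i(i+1)/2 = (Σi² + Σi) / 2 over i = 5..8.
Σi = 36 − 10 = 26 and Σi² = 204 − 30 = 174.
(1·174 + 1·26) / 2 = 200/2 = 100.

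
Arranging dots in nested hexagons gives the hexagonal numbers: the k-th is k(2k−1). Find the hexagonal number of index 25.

The 25th hexagonal number is n(2n−1) with n = 25.
25·(2·25 − 1) = 25·49 = 1225.

1225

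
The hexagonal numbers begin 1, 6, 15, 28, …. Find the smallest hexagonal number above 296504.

Solve n(2n−1) > 296504 for integer n.
The largest n with value ≤ 296504 is 385 (since 296065 ≤ 296504 < 297606), so the first above is n = 386, value 297606.

297606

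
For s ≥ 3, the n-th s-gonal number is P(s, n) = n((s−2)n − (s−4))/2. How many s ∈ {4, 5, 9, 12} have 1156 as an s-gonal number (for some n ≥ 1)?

s = 4: P(4, 34) = 1156. ✓
s = 5: P(5, 27) = 1080 and P(5, 28) = 1162; 1156 is not s-gonal.
s = 9: P(9, 18) = 1089 and P(9, 19) = 1216; 1156 is not s-gonal.
s = 12: P(12, 15) = 1065 and P(12, 16) = 1216; 1156 is not s-gonal.
Hits: s ∈ {4} → 1.

1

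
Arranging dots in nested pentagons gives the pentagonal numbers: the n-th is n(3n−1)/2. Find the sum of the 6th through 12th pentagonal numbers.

861

Σ i(3i−1)/2 = (3Σi² − Σi) / 2 over i = 6..12.
Σi = 78 − 15 = 63 and Σi² = 650 − 55 = 595.
(3·595 − 1·63) / 2 = 1722/2 = 861.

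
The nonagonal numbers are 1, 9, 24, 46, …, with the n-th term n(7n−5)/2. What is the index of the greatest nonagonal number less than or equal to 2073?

Solve n(7n−5)/2 ≤ 2073 for integer n.
n = 24 gives 1956 ≤ 2073, while n = 25 gives 2125 > 2073; so the answer is index 24.

24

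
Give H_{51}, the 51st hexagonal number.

5151

51·(2·51 − 1) = 51·101 = 5151.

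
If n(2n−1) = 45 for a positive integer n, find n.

5

Set n(2n−1) = 45, giving 2n² − n − 45 = 0.
The discriminant is 1 + 8·45 = 361, and √361 = 19.
So n = (1 + 19) / 4 = 20/4 = 5.
Check: 5·(2·5 − 1) = 45. ✓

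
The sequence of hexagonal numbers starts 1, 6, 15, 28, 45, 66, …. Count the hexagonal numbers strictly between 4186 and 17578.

The n-th hexagonal number is n(2n−1).
Smallest index with value > 4186: n = 47 (giving 4371).
Largest index with value < 17578: n = 93 (giving 17205).
Indices 47 through 93: 47 terms.

47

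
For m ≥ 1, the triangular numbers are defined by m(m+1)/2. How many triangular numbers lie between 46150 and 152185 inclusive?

The n-th triangular number is n(n+1)/2.
Smallest index with value ≥ 46150: n = 304 (giving 46360).
Largest index with value ≤ 152185: n = 551 (giving 152076).
Indices 304 through 551: 248 terms.

248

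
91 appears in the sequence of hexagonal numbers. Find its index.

Set n(2n−1) = 91, giving 2n² − n − 91 = 0.
The discriminant is 1 + 8·91 = 729, and √729 = 27.
So n = (1 + 27) / 4 = 28/4 = 7.

7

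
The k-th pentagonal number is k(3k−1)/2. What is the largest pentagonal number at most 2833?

2752

Solve n(3n−1)/2 ≤ 2833 for integer n.
n = 43 gives 2752 ≤ 2833, while n = 44 gives 2882 > 2833; so the answer is 2752.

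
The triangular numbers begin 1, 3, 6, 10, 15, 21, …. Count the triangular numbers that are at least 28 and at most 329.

The n-th triangular number is n(n+1)/2.
Smallest index with value ≥ 28: n = 7 (giving 28).
Largest index with value ≤ 329: n = 25 (giving 325).
Indices 7 through 25: 19 terms.

19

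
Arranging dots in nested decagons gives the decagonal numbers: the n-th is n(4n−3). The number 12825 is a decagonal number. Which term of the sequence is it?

Set n(4n−3) = 12825, giving 4n² − 3n − 12825 = 0.
So n = (3 + 453) / 8 = 456/8 = 57.
Check: 57·(4·57 − 3) = 12825. ✓

57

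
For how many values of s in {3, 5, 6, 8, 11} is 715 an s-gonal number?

2

s = 3: P(3, 37) = 703 and P(3, 38) = 741; 715 is not s-gonal.
s = 5: P(5, 22) = 715. ✓
s = 6: P(6, 19) = 703 and P(6, 20) = 780; 715 is not s-gonal.
s = 8: P(8, 15) = 645 and P(8, 16) = 736; 715 is not s-gonal.
s = 11: P(11, 13) = 715. ✓
Hits: s ∈ {5, 11} → 2.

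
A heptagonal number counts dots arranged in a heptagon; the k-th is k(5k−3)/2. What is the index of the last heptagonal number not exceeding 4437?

Solve n(5n−3)/2 ≤ 4437 for integer n.
n = 42 gives 4347 ≤ 4437, while n = 43 gives 4558 > 4437; so the answer is index 42.

42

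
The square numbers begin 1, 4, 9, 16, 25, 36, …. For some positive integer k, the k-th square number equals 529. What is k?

We need n² = 529, so n = √529 = 23.

23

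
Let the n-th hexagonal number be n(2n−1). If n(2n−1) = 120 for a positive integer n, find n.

8

Set n(2n−1) = 120, giving 2n² − n − 120 = 0.
So n = (1 + 31) / 4 = 32/4 = 8.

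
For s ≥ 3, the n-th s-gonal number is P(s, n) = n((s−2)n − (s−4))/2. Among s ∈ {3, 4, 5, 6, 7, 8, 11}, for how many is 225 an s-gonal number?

2

s = 3: P(3, 20) = 210 and P(3, 21) = 231; 225 is not s-gonal.
s = 4: P(4, 15) = 225. ✓
s = 5: P(5, 12) = 210 and P(5, 13) = 247; 225 is not s-gonal.
s = 6: P(6, 10) = 190 and P(6, 11) = 231; 225 is not s-gonal.
s = 7: P(7, 9) = 189 and P(7, 10) = 235; 225 is not s-gonal.
s = 8: P(8, 9) = 225. ✓
s = 11: P(11, 7) = 196 and P(11, 8) = 260; 225 is not s-gonal.
Hits: s ∈ {4, 8} → 2.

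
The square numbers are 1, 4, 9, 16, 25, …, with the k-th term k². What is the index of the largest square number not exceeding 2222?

Solve n² ≤ 2222 for integer n.
n = 47 gives 2209 ≤ 2222, while n = 48 gives 2304 > 2222; so the answer is index 47.

47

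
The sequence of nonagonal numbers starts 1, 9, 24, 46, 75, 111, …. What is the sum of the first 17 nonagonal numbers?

Σ i(7i−5)/2 = (7Σi² − 5Σi) / 2 over i = 1..17.
Σi = 153 and Σi² = 1785.
(7·1785 − 5·153) / 2 = 11730/2 = 5865.

5865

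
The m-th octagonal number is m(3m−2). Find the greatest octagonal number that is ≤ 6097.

5985

Solve n(3n−2) ≤ 6097 for integer n.
n = 45 gives 5985 ≤ 6097, while n = 46 gives 6256 > 6097; so the answer is 5985.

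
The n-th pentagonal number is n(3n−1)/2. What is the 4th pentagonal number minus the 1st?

4·(3·4 − 1)/2 = 22 and 1·(3·1 − 1)/2 = 1.
Difference: 22 − 1 = 21.

21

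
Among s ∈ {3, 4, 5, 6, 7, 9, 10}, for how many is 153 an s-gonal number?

2

s = 3: P(3, 17) = 153. ✓
s = 4: P(4, 12) = 144 and P(4, 13) = 169; 153 is not s-gonal.
s = 5: P(5, 10) = 145 and P(5, 11) = 176; 153 is not s-gonal.
s = 6: P(6, 9) = 153. ✓
s = 7: P(7, 8) = 148 and P(7, 9) = 189; 153 is not s-gonal.
s = 9: P(9, 6) = 111 and P(9, 7) = 154; 153 is not s-gonal.
s = 10: P(10, 6) = 126 and P(10, 7) = 175; 153 is not s-gonal.
Hits: s ∈ {3, 6} → 2.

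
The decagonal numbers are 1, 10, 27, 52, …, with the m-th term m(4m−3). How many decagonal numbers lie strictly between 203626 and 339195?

The n-th decagonal number is n(4n−3).
Smallest index with value > 203626: n = 227 (giving 205435).
Largest index with value < 339195: n = 291 (giving 337851).
Indices 227 through 291: 65 terms.

65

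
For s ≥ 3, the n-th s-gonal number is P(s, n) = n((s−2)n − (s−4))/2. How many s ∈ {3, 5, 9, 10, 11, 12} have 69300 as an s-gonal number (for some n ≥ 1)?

1

s = 3: P(3, 371) = 69006 and P(3, 372) = 69378; 69300 is not s-gonal.
s = 5: P(5, 215) = 69230 and P(5, 216) = 69876; 69300 is not s-gonal.
s = 9: P(9, 141) = 69231 and P(9, 142) = 70219; 69300 is not s-gonal.
s = 10: P(10, 132) = 69300. ✓
s = 11: P(11, 124) = 68758 and P(11, 125) = 69875; 69300 is not s-gonal.
s = 12: P(12, 118) = 69148 and P(12, 119) = 70329; 69300 is not s-gonal.
Hits: s ∈ {10} → 1.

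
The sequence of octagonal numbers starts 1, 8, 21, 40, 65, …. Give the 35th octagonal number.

The 35th octagonal number is n(3n−2) with n = 35.
35·(3·35 − 2) = 35·103 = 3605.

3605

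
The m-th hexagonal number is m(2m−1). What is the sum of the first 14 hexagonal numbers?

Σ i(2i−1) = 2Σi² − Σi over i = 1..14.
Σi = 105 and Σi² = 1015.
2·1015 − 1·105 = 1925.

1925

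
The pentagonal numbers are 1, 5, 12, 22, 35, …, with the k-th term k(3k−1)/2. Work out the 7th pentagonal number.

7·(3·7 − 1)/2 = 7·20/2 = 7·10 = 70.

70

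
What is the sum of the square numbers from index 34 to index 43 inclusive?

Σ_{i=34}^{43} i² = 27434 − 12529 = 14905.

14905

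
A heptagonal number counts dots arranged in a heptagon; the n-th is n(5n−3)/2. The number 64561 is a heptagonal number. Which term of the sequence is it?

161

Set n(5n−3)/2 = 64561, giving 5n² − 3n − 129122 = 0.
The discriminant is 9 + 40·64561 = 2582449, and √2582449 = 1607.
So n = (3 + 1607) / 10 = 1610/10 = 161.
Check: 161·(5·161 − 3)/2 = 64561. ✓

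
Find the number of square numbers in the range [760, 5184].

45

The n-th square number is n².
Smallest index with value ≥ 760: n = 28 (giving 784).
Largest index with value ≤ 5184: n = 72 (giving 5184).
Indices 28 through 72: 45 terms.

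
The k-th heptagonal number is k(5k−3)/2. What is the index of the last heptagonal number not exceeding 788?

18

Solve n(5n−3)/2 ≤ 788 for integer n.
n = 18 gives 783 ≤ 788, while n = 19 gives 874 > 788; so the answer is index 18.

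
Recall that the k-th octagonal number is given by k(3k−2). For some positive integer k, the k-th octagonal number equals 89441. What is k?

Set n(3n−2) = 89441, giving 3n² − 2n − 89441 = 0.
The discriminant is 4 + 12·89441 = 1073296, and √1073296 = 1036.
So n = (2 + 1036) / 6 = 1038/6 = 173.

173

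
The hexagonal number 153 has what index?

Set n(2n−1) = 153, giving 2n² − n − 153 = 0.
So n = (1 + 35) / 4 = 36/4 = 9.

9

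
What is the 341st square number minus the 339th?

1360

341² = 116281 and 339² = 114921.
Difference: 116281 − 114921 = 1360.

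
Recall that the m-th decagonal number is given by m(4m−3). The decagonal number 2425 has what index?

25

Set n(4n−3) = 2425, giving 4n² − 3n − 2425 = 0.
The discriminant is 9 + 16·2425 = 38809, and √38809 = 197.
So n = (3 + 197) / 8 = 200/8 = 25.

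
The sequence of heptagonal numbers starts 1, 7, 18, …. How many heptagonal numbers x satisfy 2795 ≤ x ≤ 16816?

The n-th heptagonal number is n(5n−3)/2.
Smallest index with value ≥ 2795: n = 34 (giving 2839).
Largest index with value ≤ 16816: n = 82 (giving 16687).
Indices 34 through 82: 49 terms.

49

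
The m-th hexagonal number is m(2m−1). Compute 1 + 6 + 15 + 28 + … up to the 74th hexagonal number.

272875

Σ i(2i−1) = 2Σi² − Σi over i = 1..74.
Σi = 2775 and Σi² = 137825.
2·137825 − 1·2775 = 272875.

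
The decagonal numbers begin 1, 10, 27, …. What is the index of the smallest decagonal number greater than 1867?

22

Solve n(4n−3) > 1867 for integer n.
The largest n with value ≤ 1867 is 21 (since 1701 ≤ 1867 < 1870), so the first above is n = 22, value 1870.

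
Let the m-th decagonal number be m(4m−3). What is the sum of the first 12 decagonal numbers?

Σ i(4i−3) = 4Σi² − 3Σi over i = 1..12.
Σi = 78 and Σi² = 650.
4·650 − 3·78 = 2366.

2366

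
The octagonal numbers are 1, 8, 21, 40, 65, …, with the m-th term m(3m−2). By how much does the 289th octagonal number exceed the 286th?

289·(3·289 − 2) = 249985 and 286·(3·286 − 2) = 244816.
Difference: 249985 − 244816 = 5169.

5169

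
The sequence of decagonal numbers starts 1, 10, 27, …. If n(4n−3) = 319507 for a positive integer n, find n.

283

Set n(4n−3) = 319507, giving 4n² − 3n − 319507 = 0.
The discriminant is 9 + 16·319507 = 5112121, and √5112121 = 2261.
So n = (3 + 2261) / 8 = 2264/8 = 283.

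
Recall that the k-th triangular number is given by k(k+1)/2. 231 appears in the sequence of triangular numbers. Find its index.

Set n(n+1)/2 = 231, giving n² + n − 462 = 0.
The discriminant is 1 + 8·231 = 1849, and √1849 = 43.
So n = (-1 + 43) / 2 = 42/2 = 21.
Check: 21·22/2 = 231. ✓

21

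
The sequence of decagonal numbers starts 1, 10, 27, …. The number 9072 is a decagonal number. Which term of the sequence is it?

Set n(4n−3) = 9072, giving 4n² − 3n − 9072 = 0.
The discriminant is 9 + 16·9072 = 145161, and √145161 = 381.
So n = (3 + 381) / 8 = 384/8 = 48.

48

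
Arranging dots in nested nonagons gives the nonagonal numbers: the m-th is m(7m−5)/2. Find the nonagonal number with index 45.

The 45th nonagonal number is n(7n−5)/2 with n = 45.
45·(7·45 − 5)/2 = 45·310/2 = 45·155 = 6975.

6975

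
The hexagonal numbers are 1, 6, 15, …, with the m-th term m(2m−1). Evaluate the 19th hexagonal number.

The 19th hexagonal number is n(2n−1) with n = 19.
19·(2·19 − 1) = 19·37 = 703.

703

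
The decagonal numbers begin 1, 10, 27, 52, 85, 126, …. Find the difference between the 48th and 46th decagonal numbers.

746

48·(4·48 − 3) = 9072 and 46·(4·46 − 3) = 8326.
Difference: 9072 − 8326 = 746.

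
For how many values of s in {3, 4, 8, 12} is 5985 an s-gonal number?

2

s = 3: P(3, 108) = 5886 and P(3, 109) = 5995; 5985 is not s-gonal.
s = 4: P(4, 77) = 5929 and P(4, 78) = 6084; 5985 is not s-gonal.
s = 8: P(8, 45) = 5985. ✓
s = 12: P(12, 35) = 5985. ✓
Hits: s ∈ {8, 12} → 2.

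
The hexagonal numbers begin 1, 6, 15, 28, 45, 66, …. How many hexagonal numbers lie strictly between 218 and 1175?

The n-th hexagonal number is n(2n−1).
Smallest index with value > 218: n = 11 (giving 231).
Largest index with value < 1175: n = 24 (giving 1128).
Indices 11 through 24: 14 terms.

14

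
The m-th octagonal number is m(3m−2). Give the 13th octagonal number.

13·(3·13 − 2) = 13·37 = 481.

481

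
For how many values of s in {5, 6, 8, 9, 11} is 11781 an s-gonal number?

s = 5: P(5, 88) = 11572 and P(5, 89) = 11837; 11781 is not s-gonal.
s = 6: P(6, 77) = 11781. ✓
s = 8: P(8, 63) = 11781. ✓
s = 9: P(9, 58) = 11629 and P(9, 59) = 12036; 11781 is not s-gonal.
s = 11: P(11, 51) = 11526 and P(11, 52) = 11986; 11781 is not s-gonal.
Hits: s ∈ {6, 8} → 2.

2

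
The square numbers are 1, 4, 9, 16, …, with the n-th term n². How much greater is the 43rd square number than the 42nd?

85

n² − (n−1)² = 2n − 1, so 43² − 42² = 2·43 − 1 = 85.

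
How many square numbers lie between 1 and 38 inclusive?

The n-th square number is n².
Smallest index with value ≥ 1: n = 1 (giving 1).
Largest index with value ≤ 38: n = 6 (giving 36).
Indices 1 through 6: 6 terms.

6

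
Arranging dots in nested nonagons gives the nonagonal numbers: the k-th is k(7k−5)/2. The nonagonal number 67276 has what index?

Set n(7n−5)/2 = 67276, giving 7n² − 5n − 134552 = 0.
The discriminant is 25 + 56·67276 = 3767481, and √3767481 = 1941.
So n = (5 + 1941) / 14 = 1946/14 = 139.
Check: 139·(7·139 − 5)/2 = 67276. ✓

139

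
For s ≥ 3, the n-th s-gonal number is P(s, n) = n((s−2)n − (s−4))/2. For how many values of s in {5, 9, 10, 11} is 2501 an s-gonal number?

1

s = 5: P(5, 41) = 2501. ✓
s = 9: P(9, 27) = 2484 and P(9, 28) = 2674; 2501 is not s-gonal.
s = 10: P(10, 25) = 2425 and P(10, 26) = 2626; 2501 is not s-gonal.
s = 11: P(11, 23) = 2300 and P(11, 24) = 2508; 2501 is not s-gonal.
Hits: s ∈ {5} → 1.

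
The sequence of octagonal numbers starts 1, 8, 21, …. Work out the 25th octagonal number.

1825

The 25th octagonal number is n(3n−2) with n = 25.
25·(3·25 − 2) = 25·73 = 1825.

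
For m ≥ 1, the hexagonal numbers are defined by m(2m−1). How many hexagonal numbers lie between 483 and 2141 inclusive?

17

The n-th hexagonal number is n(2n−1).
Smallest index with value ≥ 483: n = 16 (giving 496).
Largest index with value ≤ 2141: n = 32 (giving 2016).
Indices 16 through 32: 17 terms.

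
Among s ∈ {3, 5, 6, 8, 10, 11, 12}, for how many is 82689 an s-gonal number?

1

s = 3: P(3, 406) = 82621 and P(3, 407) = 83028; 82689 is not s-gonal.
s = 5: P(5, 234) = 82017 and P(5, 235) = 82720; 82689 is not s-gonal.
s = 6: P(6, 203) = 82215 and P(6, 204) = 83028; 82689 is not s-gonal.
s = 8: P(8, 166) = 82336 and P(8, 167) = 83333; 82689 is not s-gonal.
s = 10: P(10, 144) = 82512 and P(10, 145) = 83665; 82689 is not s-gonal.
s = 11: P(11, 135) = 81540 and P(11, 136) = 82756; 82689 is not s-gonal.
s = 12: P(12, 129) = 82689. ✓
Hits: s ∈ {12} → 1.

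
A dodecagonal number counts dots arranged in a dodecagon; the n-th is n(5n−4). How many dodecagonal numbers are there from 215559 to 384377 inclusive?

69

The n-th dodecagonal number is n(5n−4).
Smallest index with value ≥ 215559: n = 209 (giving 217569).
Largest index with value ≤ 384377: n = 277 (giving 382537).
Indices 209 through 277: 69 terms.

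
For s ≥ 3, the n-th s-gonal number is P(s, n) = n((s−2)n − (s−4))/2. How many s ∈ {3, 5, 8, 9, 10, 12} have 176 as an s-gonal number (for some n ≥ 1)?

2

s = 3: P(3, 18) = 171 and P(3, 19) = 190; 176 is not s-gonal.
s = 5: P(5, 11) = 176. ✓
s = 8: P(8, 8) = 176. ✓
s = 9: P(9, 7) = 154 and P(9, 8) = 204; 176 is not s-gonal.
s = 10: P(10, 7) = 175 and P(10, 8) = 232; 176 is not s-gonal.
s = 12: P(12, 6) = 156 and P(12, 7) = 217; 176 is not s-gonal.
Hits: s ∈ {5, 8} → 2.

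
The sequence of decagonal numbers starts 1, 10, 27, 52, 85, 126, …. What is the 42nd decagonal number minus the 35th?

2135

42·(4·42 − 3) = 6930 and 35·(4·35 − 3) = 4795.
Difference: 6930 − 4795 = 2135.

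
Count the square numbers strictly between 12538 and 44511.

99

The n-th square number is n².
Smallest index with value > 12538: n = 112 (giving 12544).
Largest index with value < 44511: n = 210 (giving 44100).
Indices 112 through 210: 99 terms.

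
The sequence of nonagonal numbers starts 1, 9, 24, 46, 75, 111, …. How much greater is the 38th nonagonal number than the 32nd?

38·(7·38 − 5)/2 = 4959 and 32·(7·32 − 5)/2 = 3504.
Difference: 4959 − 3504 = 1455.

1455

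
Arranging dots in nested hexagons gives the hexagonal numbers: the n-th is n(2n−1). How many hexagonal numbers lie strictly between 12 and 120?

5

The n-th hexagonal number is n(2n−1).
Smallest index with value > 12: n = 3 (giving 15).
Largest index with value < 120: n = 7 (giving 91).
Indices 3 through 7: 5 terms.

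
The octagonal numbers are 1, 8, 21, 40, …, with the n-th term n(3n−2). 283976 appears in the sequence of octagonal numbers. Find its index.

308

Set n(3n−2) = 283976, giving 3n² − 2n − 283976 = 0.
The discriminant is 4 + 12·283976 = 3407716, and √3407716 = 1846.
So n = (2 + 1846) / 6 = 1848/6 = 308.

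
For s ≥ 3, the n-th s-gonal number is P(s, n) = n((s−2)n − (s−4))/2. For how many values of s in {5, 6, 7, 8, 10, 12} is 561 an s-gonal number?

2

s = 5: P(5, 19) = 532 and P(5, 20) = 590; 561 is not s-gonal.
s = 6: P(6, 17) = 561. ✓
s = 7: P(7, 15) = 540 and P(7, 16) = 616; 561 is not s-gonal.
s = 8: P(8, 14) = 560 and P(8, 15) = 645; 561 is not s-gonal.
s = 10: P(10, 12) = 540 and P(10, 13) = 637; 561 is not s-gonal.
s = 12: P(12, 11) = 561. ✓
Hits: s ∈ {6, 12} → 2.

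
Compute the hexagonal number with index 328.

328·(2·328 − 1) = 328·655 = 214840.

214840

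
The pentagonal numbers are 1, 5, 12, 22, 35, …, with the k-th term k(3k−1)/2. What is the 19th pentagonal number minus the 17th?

107

19·(3·19 − 1)/2 = 532 and 17·(3·17 − 1)/2 = 425.
Difference: 532 − 425 = 107.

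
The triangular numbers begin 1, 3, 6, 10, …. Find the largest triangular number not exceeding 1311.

1275

Solve n(n+1)/2 ≤ 1311 for integer n.
n = 50 gives 1275 ≤ 1311, while n = 51 gives 1326 > 1311; so the answer is 1275.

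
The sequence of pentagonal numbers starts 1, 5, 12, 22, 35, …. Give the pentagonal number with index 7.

7·(3·7 − 1)/2 = 7·20/2 = 7·10 = 70.

70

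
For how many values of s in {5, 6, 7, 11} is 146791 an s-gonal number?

1

s = 5: P(5, 312) = 145860 and P(5, 313) = 146797; 146791 is not s-gonal.
s = 6: P(6, 271) = 146611 and P(6, 272) = 147696; 146791 is not s-gonal.
s = 7: P(7, 242) = 146047 and P(7, 243) = 147258; 146791 is not s-gonal.
s = 11: P(11, 181) = 146791. ✓
Hits: s ∈ {11} → 1.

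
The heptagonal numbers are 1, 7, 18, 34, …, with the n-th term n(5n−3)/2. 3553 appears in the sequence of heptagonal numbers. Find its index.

38

Set n(5n−3)/2 = 3553, giving 5n² − 3n − 7106 = 0.
The discriminant is 9 + 40·3553 = 142129, and √142129 = 377.
So n = (3 + 377) / 10 = 380/10 = 38.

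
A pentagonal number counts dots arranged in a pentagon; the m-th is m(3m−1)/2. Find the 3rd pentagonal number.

12

3·(3·3 − 1)/2 = 3·8/2 = 3·4 = 12.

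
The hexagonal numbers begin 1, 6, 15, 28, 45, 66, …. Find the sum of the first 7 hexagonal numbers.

Σ i(2i−1) = 2Σi² − Σi over i = 1..7.
Σi = 28 and Σi² = 140.
2·140 − 1·28 = 252.

252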